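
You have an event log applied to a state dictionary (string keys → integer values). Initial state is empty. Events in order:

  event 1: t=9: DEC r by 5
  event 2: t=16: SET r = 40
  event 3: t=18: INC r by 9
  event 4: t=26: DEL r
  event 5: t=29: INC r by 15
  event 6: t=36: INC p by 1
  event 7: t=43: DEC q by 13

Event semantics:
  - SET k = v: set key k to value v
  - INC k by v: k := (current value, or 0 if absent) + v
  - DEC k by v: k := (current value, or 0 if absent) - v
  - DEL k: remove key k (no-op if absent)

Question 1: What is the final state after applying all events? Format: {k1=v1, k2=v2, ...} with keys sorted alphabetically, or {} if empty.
Answer: {p=1, q=-13, r=15}

Derivation:
  after event 1 (t=9: DEC r by 5): {r=-5}
  after event 2 (t=16: SET r = 40): {r=40}
  after event 3 (t=18: INC r by 9): {r=49}
  after event 4 (t=26: DEL r): {}
  after event 5 (t=29: INC r by 15): {r=15}
  after event 6 (t=36: INC p by 1): {p=1, r=15}
  after event 7 (t=43: DEC q by 13): {p=1, q=-13, r=15}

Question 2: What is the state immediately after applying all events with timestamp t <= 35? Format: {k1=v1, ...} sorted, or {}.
Apply events with t <= 35 (5 events):
  after event 1 (t=9: DEC r by 5): {r=-5}
  after event 2 (t=16: SET r = 40): {r=40}
  after event 3 (t=18: INC r by 9): {r=49}
  after event 4 (t=26: DEL r): {}
  after event 5 (t=29: INC r by 15): {r=15}

Answer: {r=15}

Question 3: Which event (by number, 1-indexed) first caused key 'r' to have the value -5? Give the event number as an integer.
Looking for first event where r becomes -5:
  event 1: r (absent) -> -5  <-- first match

Answer: 1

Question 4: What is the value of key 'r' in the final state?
Track key 'r' through all 7 events:
  event 1 (t=9: DEC r by 5): r (absent) -> -5
  event 2 (t=16: SET r = 40): r -5 -> 40
  event 3 (t=18: INC r by 9): r 40 -> 49
  event 4 (t=26: DEL r): r 49 -> (absent)
  event 5 (t=29: INC r by 15): r (absent) -> 15
  event 6 (t=36: INC p by 1): r unchanged
  event 7 (t=43: DEC q by 13): r unchanged
Final: r = 15

Answer: 15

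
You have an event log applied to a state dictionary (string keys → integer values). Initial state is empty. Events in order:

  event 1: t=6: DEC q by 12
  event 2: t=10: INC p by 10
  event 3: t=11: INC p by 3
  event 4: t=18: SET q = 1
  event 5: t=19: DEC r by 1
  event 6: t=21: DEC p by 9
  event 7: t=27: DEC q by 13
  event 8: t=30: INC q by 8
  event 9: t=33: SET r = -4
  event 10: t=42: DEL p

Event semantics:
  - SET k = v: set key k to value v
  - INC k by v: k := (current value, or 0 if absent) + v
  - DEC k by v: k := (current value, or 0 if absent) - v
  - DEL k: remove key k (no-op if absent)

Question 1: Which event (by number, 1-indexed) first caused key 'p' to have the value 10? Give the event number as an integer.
Looking for first event where p becomes 10:
  event 2: p (absent) -> 10  <-- first match

Answer: 2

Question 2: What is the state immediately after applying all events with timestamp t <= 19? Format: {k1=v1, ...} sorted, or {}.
Answer: {p=13, q=1, r=-1}

Derivation:
Apply events with t <= 19 (5 events):
  after event 1 (t=6: DEC q by 12): {q=-12}
  after event 2 (t=10: INC p by 10): {p=10, q=-12}
  after event 3 (t=11: INC p by 3): {p=13, q=-12}
  after event 4 (t=18: SET q = 1): {p=13, q=1}
  after event 5 (t=19: DEC r by 1): {p=13, q=1, r=-1}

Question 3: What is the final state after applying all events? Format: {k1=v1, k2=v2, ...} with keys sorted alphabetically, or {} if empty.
  after event 1 (t=6: DEC q by 12): {q=-12}
  after event 2 (t=10: INC p by 10): {p=10, q=-12}
  after event 3 (t=11: INC p by 3): {p=13, q=-12}
  after event 4 (t=18: SET q = 1): {p=13, q=1}
  after event 5 (t=19: DEC r by 1): {p=13, q=1, r=-1}
  after event 6 (t=21: DEC p by 9): {p=4, q=1, r=-1}
  after event 7 (t=27: DEC q by 13): {p=4, q=-12, r=-1}
  after event 8 (t=30: INC q by 8): {p=4, q=-4, r=-1}
  after event 9 (t=33: SET r = -4): {p=4, q=-4, r=-4}
  after event 10 (t=42: DEL p): {q=-4, r=-4}

Answer: {q=-4, r=-4}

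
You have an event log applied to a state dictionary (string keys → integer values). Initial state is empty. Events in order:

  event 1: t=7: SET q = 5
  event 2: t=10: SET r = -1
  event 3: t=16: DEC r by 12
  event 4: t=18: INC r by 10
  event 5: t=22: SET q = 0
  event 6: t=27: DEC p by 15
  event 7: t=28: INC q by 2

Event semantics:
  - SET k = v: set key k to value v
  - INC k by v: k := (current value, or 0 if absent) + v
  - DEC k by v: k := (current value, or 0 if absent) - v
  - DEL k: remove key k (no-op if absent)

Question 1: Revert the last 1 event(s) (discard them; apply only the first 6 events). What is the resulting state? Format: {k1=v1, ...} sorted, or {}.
Keep first 6 events (discard last 1):
  after event 1 (t=7: SET q = 5): {q=5}
  after event 2 (t=10: SET r = -1): {q=5, r=-1}
  after event 3 (t=16: DEC r by 12): {q=5, r=-13}
  after event 4 (t=18: INC r by 10): {q=5, r=-3}
  after event 5 (t=22: SET q = 0): {q=0, r=-3}
  after event 6 (t=27: DEC p by 15): {p=-15, q=0, r=-3}

Answer: {p=-15, q=0, r=-3}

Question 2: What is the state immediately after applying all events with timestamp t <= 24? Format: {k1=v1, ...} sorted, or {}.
Apply events with t <= 24 (5 events):
  after event 1 (t=7: SET q = 5): {q=5}
  after event 2 (t=10: SET r = -1): {q=5, r=-1}
  after event 3 (t=16: DEC r by 12): {q=5, r=-13}
  after event 4 (t=18: INC r by 10): {q=5, r=-3}
  after event 5 (t=22: SET q = 0): {q=0, r=-3}

Answer: {q=0, r=-3}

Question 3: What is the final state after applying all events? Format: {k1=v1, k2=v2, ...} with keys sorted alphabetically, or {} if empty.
  after event 1 (t=7: SET q = 5): {q=5}
  after event 2 (t=10: SET r = -1): {q=5, r=-1}
  after event 3 (t=16: DEC r by 12): {q=5, r=-13}
  after event 4 (t=18: INC r by 10): {q=5, r=-3}
  after event 5 (t=22: SET q = 0): {q=0, r=-3}
  after event 6 (t=27: DEC p by 15): {p=-15, q=0, r=-3}
  after event 7 (t=28: INC q by 2): {p=-15, q=2, r=-3}

Answer: {p=-15, q=2, r=-3}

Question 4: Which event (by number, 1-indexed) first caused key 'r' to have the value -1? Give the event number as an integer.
Answer: 2

Derivation:
Looking for first event where r becomes -1:
  event 2: r (absent) -> -1  <-- first match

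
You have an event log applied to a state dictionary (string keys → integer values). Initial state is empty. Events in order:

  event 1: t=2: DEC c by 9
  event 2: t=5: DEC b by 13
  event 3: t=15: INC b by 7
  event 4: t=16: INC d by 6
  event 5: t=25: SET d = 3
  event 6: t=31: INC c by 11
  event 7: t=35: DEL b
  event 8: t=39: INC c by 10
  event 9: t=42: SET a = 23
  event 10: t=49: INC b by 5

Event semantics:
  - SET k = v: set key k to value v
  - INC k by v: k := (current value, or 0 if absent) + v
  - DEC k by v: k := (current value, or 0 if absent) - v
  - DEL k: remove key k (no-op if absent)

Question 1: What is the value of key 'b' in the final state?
Track key 'b' through all 10 events:
  event 1 (t=2: DEC c by 9): b unchanged
  event 2 (t=5: DEC b by 13): b (absent) -> -13
  event 3 (t=15: INC b by 7): b -13 -> -6
  event 4 (t=16: INC d by 6): b unchanged
  event 5 (t=25: SET d = 3): b unchanged
  event 6 (t=31: INC c by 11): b unchanged
  event 7 (t=35: DEL b): b -6 -> (absent)
  event 8 (t=39: INC c by 10): b unchanged
  event 9 (t=42: SET a = 23): b unchanged
  event 10 (t=49: INC b by 5): b (absent) -> 5
Final: b = 5

Answer: 5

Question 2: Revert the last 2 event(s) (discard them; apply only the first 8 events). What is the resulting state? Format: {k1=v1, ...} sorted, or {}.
Answer: {c=12, d=3}

Derivation:
Keep first 8 events (discard last 2):
  after event 1 (t=2: DEC c by 9): {c=-9}
  after event 2 (t=5: DEC b by 13): {b=-13, c=-9}
  after event 3 (t=15: INC b by 7): {b=-6, c=-9}
  after event 4 (t=16: INC d by 6): {b=-6, c=-9, d=6}
  after event 5 (t=25: SET d = 3): {b=-6, c=-9, d=3}
  after event 6 (t=31: INC c by 11): {b=-6, c=2, d=3}
  after event 7 (t=35: DEL b): {c=2, d=3}
  after event 8 (t=39: INC c by 10): {c=12, d=3}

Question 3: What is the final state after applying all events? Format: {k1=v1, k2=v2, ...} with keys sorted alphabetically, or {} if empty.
  after event 1 (t=2: DEC c by 9): {c=-9}
  after event 2 (t=5: DEC b by 13): {b=-13, c=-9}
  after event 3 (t=15: INC b by 7): {b=-6, c=-9}
  after event 4 (t=16: INC d by 6): {b=-6, c=-9, d=6}
  after event 5 (t=25: SET d = 3): {b=-6, c=-9, d=3}
  after event 6 (t=31: INC c by 11): {b=-6, c=2, d=3}
  after event 7 (t=35: DEL b): {c=2, d=3}
  after event 8 (t=39: INC c by 10): {c=12, d=3}
  after event 9 (t=42: SET a = 23): {a=23, c=12, d=3}
  after event 10 (t=49: INC b by 5): {a=23, b=5, c=12, d=3}

Answer: {a=23, b=5, c=12, d=3}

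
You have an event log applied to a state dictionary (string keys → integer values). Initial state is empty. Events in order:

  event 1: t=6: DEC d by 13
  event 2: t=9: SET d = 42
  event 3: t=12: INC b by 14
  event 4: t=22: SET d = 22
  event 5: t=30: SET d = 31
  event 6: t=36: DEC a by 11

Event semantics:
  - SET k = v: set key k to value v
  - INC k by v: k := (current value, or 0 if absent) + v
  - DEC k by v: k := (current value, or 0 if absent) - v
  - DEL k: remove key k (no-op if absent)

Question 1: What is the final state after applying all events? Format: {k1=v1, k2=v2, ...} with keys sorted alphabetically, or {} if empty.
Answer: {a=-11, b=14, d=31}

Derivation:
  after event 1 (t=6: DEC d by 13): {d=-13}
  after event 2 (t=9: SET d = 42): {d=42}
  after event 3 (t=12: INC b by 14): {b=14, d=42}
  after event 4 (t=22: SET d = 22): {b=14, d=22}
  after event 5 (t=30: SET d = 31): {b=14, d=31}
  after event 6 (t=36: DEC a by 11): {a=-11, b=14, d=31}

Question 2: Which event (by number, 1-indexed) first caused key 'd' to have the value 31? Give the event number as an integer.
Looking for first event where d becomes 31:
  event 1: d = -13
  event 2: d = 42
  event 3: d = 42
  event 4: d = 22
  event 5: d 22 -> 31  <-- first match

Answer: 5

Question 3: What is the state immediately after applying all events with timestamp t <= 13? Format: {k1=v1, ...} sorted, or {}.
Answer: {b=14, d=42}

Derivation:
Apply events with t <= 13 (3 events):
  after event 1 (t=6: DEC d by 13): {d=-13}
  after event 2 (t=9: SET d = 42): {d=42}
  after event 3 (t=12: INC b by 14): {b=14, d=42}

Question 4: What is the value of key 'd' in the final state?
Track key 'd' through all 6 events:
  event 1 (t=6: DEC d by 13): d (absent) -> -13
  event 2 (t=9: SET d = 42): d -13 -> 42
  event 3 (t=12: INC b by 14): d unchanged
  event 4 (t=22: SET d = 22): d 42 -> 22
  event 5 (t=30: SET d = 31): d 22 -> 31
  event 6 (t=36: DEC a by 11): d unchanged
Final: d = 31

Answer: 31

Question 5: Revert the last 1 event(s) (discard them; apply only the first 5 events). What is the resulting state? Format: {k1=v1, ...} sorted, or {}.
Answer: {b=14, d=31}

Derivation:
Keep first 5 events (discard last 1):
  after event 1 (t=6: DEC d by 13): {d=-13}
  after event 2 (t=9: SET d = 42): {d=42}
  after event 3 (t=12: INC b by 14): {b=14, d=42}
  after event 4 (t=22: SET d = 22): {b=14, d=22}
  after event 5 (t=30: SET d = 31): {b=14, d=31}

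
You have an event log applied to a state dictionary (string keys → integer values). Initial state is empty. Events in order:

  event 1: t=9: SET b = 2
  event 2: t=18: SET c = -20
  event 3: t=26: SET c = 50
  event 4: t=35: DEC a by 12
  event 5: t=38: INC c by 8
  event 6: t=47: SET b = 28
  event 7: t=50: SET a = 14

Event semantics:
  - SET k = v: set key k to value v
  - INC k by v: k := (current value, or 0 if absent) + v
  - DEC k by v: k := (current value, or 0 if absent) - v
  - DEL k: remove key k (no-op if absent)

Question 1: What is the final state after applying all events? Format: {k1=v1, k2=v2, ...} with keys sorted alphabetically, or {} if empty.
  after event 1 (t=9: SET b = 2): {b=2}
  after event 2 (t=18: SET c = -20): {b=2, c=-20}
  after event 3 (t=26: SET c = 50): {b=2, c=50}
  after event 4 (t=35: DEC a by 12): {a=-12, b=2, c=50}
  after event 5 (t=38: INC c by 8): {a=-12, b=2, c=58}
  after event 6 (t=47: SET b = 28): {a=-12, b=28, c=58}
  after event 7 (t=50: SET a = 14): {a=14, b=28, c=58}

Answer: {a=14, b=28, c=58}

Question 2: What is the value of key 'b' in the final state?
Answer: 28

Derivation:
Track key 'b' through all 7 events:
  event 1 (t=9: SET b = 2): b (absent) -> 2
  event 2 (t=18: SET c = -20): b unchanged
  event 3 (t=26: SET c = 50): b unchanged
  event 4 (t=35: DEC a by 12): b unchanged
  event 5 (t=38: INC c by 8): b unchanged
  event 6 (t=47: SET b = 28): b 2 -> 28
  event 7 (t=50: SET a = 14): b unchanged
Final: b = 28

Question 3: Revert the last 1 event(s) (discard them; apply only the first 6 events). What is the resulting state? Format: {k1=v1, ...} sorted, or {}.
Answer: {a=-12, b=28, c=58}

Derivation:
Keep first 6 events (discard last 1):
  after event 1 (t=9: SET b = 2): {b=2}
  after event 2 (t=18: SET c = -20): {b=2, c=-20}
  after event 3 (t=26: SET c = 50): {b=2, c=50}
  after event 4 (t=35: DEC a by 12): {a=-12, b=2, c=50}
  after event 5 (t=38: INC c by 8): {a=-12, b=2, c=58}
  after event 6 (t=47: SET b = 28): {a=-12, b=28, c=58}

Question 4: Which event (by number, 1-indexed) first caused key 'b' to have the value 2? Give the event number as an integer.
Answer: 1

Derivation:
Looking for first event where b becomes 2:
  event 1: b (absent) -> 2  <-- first match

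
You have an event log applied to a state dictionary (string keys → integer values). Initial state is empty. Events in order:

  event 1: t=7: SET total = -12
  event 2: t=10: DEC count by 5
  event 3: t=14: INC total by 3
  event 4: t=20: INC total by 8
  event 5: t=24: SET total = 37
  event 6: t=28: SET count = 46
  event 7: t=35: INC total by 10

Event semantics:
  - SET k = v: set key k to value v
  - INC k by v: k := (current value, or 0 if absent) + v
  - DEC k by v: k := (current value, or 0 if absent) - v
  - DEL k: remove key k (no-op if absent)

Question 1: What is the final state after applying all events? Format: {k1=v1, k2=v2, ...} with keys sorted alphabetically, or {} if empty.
Answer: {count=46, total=47}

Derivation:
  after event 1 (t=7: SET total = -12): {total=-12}
  after event 2 (t=10: DEC count by 5): {count=-5, total=-12}
  after event 3 (t=14: INC total by 3): {count=-5, total=-9}
  after event 4 (t=20: INC total by 8): {count=-5, total=-1}
  after event 5 (t=24: SET total = 37): {count=-5, total=37}
  after event 6 (t=28: SET count = 46): {count=46, total=37}
  after event 7 (t=35: INC total by 10): {count=46, total=47}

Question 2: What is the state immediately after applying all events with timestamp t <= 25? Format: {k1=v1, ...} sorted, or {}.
Apply events with t <= 25 (5 events):
  after event 1 (t=7: SET total = -12): {total=-12}
  after event 2 (t=10: DEC count by 5): {count=-5, total=-12}
  after event 3 (t=14: INC total by 3): {count=-5, total=-9}
  after event 4 (t=20: INC total by 8): {count=-5, total=-1}
  after event 5 (t=24: SET total = 37): {count=-5, total=37}

Answer: {count=-5, total=37}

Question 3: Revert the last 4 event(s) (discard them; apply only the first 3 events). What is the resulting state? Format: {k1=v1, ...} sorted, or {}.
Answer: {count=-5, total=-9}

Derivation:
Keep first 3 events (discard last 4):
  after event 1 (t=7: SET total = -12): {total=-12}
  after event 2 (t=10: DEC count by 5): {count=-5, total=-12}
  after event 3 (t=14: INC total by 3): {count=-5, total=-9}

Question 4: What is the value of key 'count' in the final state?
Answer: 46

Derivation:
Track key 'count' through all 7 events:
  event 1 (t=7: SET total = -12): count unchanged
  event 2 (t=10: DEC count by 5): count (absent) -> -5
  event 3 (t=14: INC total by 3): count unchanged
  event 4 (t=20: INC total by 8): count unchanged
  event 5 (t=24: SET total = 37): count unchanged
  event 6 (t=28: SET count = 46): count -5 -> 46
  event 7 (t=35: INC total by 10): count unchanged
Final: count = 46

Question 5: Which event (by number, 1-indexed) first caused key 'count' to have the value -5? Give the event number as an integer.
Looking for first event where count becomes -5:
  event 2: count (absent) -> -5  <-- first match

Answer: 2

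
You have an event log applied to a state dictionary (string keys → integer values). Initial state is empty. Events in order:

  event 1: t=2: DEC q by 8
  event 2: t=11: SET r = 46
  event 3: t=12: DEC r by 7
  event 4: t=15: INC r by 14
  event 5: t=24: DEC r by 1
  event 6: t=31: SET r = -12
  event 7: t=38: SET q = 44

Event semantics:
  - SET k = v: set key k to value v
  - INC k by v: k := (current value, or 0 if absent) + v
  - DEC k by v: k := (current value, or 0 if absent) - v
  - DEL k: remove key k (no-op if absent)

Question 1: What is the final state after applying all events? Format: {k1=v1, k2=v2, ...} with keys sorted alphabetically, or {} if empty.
Answer: {q=44, r=-12}

Derivation:
  after event 1 (t=2: DEC q by 8): {q=-8}
  after event 2 (t=11: SET r = 46): {q=-8, r=46}
  after event 3 (t=12: DEC r by 7): {q=-8, r=39}
  after event 4 (t=15: INC r by 14): {q=-8, r=53}
  after event 5 (t=24: DEC r by 1): {q=-8, r=52}
  after event 6 (t=31: SET r = -12): {q=-8, r=-12}
  after event 7 (t=38: SET q = 44): {q=44, r=-12}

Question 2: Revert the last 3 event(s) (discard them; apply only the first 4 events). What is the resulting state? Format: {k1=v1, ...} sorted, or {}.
Keep first 4 events (discard last 3):
  after event 1 (t=2: DEC q by 8): {q=-8}
  after event 2 (t=11: SET r = 46): {q=-8, r=46}
  after event 3 (t=12: DEC r by 7): {q=-8, r=39}
  after event 4 (t=15: INC r by 14): {q=-8, r=53}

Answer: {q=-8, r=53}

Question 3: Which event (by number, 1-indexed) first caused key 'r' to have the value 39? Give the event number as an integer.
Answer: 3

Derivation:
Looking for first event where r becomes 39:
  event 2: r = 46
  event 3: r 46 -> 39  <-- first match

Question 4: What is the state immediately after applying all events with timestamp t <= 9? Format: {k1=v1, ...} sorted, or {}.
Apply events with t <= 9 (1 events):
  after event 1 (t=2: DEC q by 8): {q=-8}

Answer: {q=-8}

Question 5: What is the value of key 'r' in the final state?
Answer: -12

Derivation:
Track key 'r' through all 7 events:
  event 1 (t=2: DEC q by 8): r unchanged
  event 2 (t=11: SET r = 46): r (absent) -> 46
  event 3 (t=12: DEC r by 7): r 46 -> 39
  event 4 (t=15: INC r by 14): r 39 -> 53
  event 5 (t=24: DEC r by 1): r 53 -> 52
  event 6 (t=31: SET r = -12): r 52 -> -12
  event 7 (t=38: SET q = 44): r unchanged
Final: r = -12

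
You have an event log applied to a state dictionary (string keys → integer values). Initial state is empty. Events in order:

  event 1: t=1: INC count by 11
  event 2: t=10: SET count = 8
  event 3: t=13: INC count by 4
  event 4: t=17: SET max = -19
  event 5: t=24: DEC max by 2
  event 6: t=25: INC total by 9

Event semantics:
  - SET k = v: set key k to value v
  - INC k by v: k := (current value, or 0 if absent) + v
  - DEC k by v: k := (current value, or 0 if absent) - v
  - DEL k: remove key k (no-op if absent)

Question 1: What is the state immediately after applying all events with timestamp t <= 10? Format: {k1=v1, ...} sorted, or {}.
Answer: {count=8}

Derivation:
Apply events with t <= 10 (2 events):
  after event 1 (t=1: INC count by 11): {count=11}
  after event 2 (t=10: SET count = 8): {count=8}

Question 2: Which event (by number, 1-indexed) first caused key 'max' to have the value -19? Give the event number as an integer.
Answer: 4

Derivation:
Looking for first event where max becomes -19:
  event 4: max (absent) -> -19  <-- first match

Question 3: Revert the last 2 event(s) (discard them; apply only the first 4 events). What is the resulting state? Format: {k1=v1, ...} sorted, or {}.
Keep first 4 events (discard last 2):
  after event 1 (t=1: INC count by 11): {count=11}
  after event 2 (t=10: SET count = 8): {count=8}
  after event 3 (t=13: INC count by 4): {count=12}
  after event 4 (t=17: SET max = -19): {count=12, max=-19}

Answer: {count=12, max=-19}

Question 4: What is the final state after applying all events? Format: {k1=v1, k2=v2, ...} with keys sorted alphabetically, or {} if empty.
Answer: {count=12, max=-21, total=9}

Derivation:
  after event 1 (t=1: INC count by 11): {count=11}
  after event 2 (t=10: SET count = 8): {count=8}
  after event 3 (t=13: INC count by 4): {count=12}
  after event 4 (t=17: SET max = -19): {count=12, max=-19}
  after event 5 (t=24: DEC max by 2): {count=12, max=-21}
  after event 6 (t=25: INC total by 9): {count=12, max=-21, total=9}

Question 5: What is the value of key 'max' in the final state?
Track key 'max' through all 6 events:
  event 1 (t=1: INC count by 11): max unchanged
  event 2 (t=10: SET count = 8): max unchanged
  event 3 (t=13: INC count by 4): max unchanged
  event 4 (t=17: SET max = -19): max (absent) -> -19
  event 5 (t=24: DEC max by 2): max -19 -> -21
  event 6 (t=25: INC total by 9): max unchanged
Final: max = -21

Answer: -21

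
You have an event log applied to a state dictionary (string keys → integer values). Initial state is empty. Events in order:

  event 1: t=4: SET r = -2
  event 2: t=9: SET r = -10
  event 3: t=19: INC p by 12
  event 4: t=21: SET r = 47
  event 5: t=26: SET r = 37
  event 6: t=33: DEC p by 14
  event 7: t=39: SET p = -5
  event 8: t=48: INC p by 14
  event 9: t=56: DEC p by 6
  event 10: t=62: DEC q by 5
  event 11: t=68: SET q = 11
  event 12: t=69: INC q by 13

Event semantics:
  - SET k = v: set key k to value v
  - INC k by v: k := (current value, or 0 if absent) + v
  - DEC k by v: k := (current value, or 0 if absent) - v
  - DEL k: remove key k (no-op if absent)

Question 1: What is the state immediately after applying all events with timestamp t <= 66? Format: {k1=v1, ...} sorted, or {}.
Answer: {p=3, q=-5, r=37}

Derivation:
Apply events with t <= 66 (10 events):
  after event 1 (t=4: SET r = -2): {r=-2}
  after event 2 (t=9: SET r = -10): {r=-10}
  after event 3 (t=19: INC p by 12): {p=12, r=-10}
  after event 4 (t=21: SET r = 47): {p=12, r=47}
  after event 5 (t=26: SET r = 37): {p=12, r=37}
  after event 6 (t=33: DEC p by 14): {p=-2, r=37}
  after event 7 (t=39: SET p = -5): {p=-5, r=37}
  after event 8 (t=48: INC p by 14): {p=9, r=37}
  after event 9 (t=56: DEC p by 6): {p=3, r=37}
  after event 10 (t=62: DEC q by 5): {p=3, q=-5, r=37}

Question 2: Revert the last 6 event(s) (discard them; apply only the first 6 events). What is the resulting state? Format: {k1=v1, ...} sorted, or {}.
Answer: {p=-2, r=37}

Derivation:
Keep first 6 events (discard last 6):
  after event 1 (t=4: SET r = -2): {r=-2}
  after event 2 (t=9: SET r = -10): {r=-10}
  after event 3 (t=19: INC p by 12): {p=12, r=-10}
  after event 4 (t=21: SET r = 47): {p=12, r=47}
  after event 5 (t=26: SET r = 37): {p=12, r=37}
  after event 6 (t=33: DEC p by 14): {p=-2, r=37}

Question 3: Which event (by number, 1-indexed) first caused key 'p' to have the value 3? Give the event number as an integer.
Looking for first event where p becomes 3:
  event 3: p = 12
  event 4: p = 12
  event 5: p = 12
  event 6: p = -2
  event 7: p = -5
  event 8: p = 9
  event 9: p 9 -> 3  <-- first match

Answer: 9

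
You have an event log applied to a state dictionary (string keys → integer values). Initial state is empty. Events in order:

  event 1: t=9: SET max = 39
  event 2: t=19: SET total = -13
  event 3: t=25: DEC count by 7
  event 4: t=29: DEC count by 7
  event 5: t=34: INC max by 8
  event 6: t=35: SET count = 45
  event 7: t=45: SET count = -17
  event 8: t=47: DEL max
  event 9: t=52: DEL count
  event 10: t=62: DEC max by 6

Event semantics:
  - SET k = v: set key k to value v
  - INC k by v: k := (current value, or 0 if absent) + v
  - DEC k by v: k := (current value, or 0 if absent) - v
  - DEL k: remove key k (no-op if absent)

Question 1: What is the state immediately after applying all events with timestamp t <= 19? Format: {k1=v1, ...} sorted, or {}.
Apply events with t <= 19 (2 events):
  after event 1 (t=9: SET max = 39): {max=39}
  after event 2 (t=19: SET total = -13): {max=39, total=-13}

Answer: {max=39, total=-13}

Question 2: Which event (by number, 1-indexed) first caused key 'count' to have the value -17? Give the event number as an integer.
Looking for first event where count becomes -17:
  event 3: count = -7
  event 4: count = -14
  event 5: count = -14
  event 6: count = 45
  event 7: count 45 -> -17  <-- first match

Answer: 7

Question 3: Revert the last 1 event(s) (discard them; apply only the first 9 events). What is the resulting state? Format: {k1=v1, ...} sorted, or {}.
Answer: {total=-13}

Derivation:
Keep first 9 events (discard last 1):
  after event 1 (t=9: SET max = 39): {max=39}
  after event 2 (t=19: SET total = -13): {max=39, total=-13}
  after event 3 (t=25: DEC count by 7): {count=-7, max=39, total=-13}
  after event 4 (t=29: DEC count by 7): {count=-14, max=39, total=-13}
  after event 5 (t=34: INC max by 8): {count=-14, max=47, total=-13}
  after event 6 (t=35: SET count = 45): {count=45, max=47, total=-13}
  after event 7 (t=45: SET count = -17): {count=-17, max=47, total=-13}
  after event 8 (t=47: DEL max): {count=-17, total=-13}
  after event 9 (t=52: DEL count): {total=-13}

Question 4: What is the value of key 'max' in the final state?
Track key 'max' through all 10 events:
  event 1 (t=9: SET max = 39): max (absent) -> 39
  event 2 (t=19: SET total = -13): max unchanged
  event 3 (t=25: DEC count by 7): max unchanged
  event 4 (t=29: DEC count by 7): max unchanged
  event 5 (t=34: INC max by 8): max 39 -> 47
  event 6 (t=35: SET count = 45): max unchanged
  event 7 (t=45: SET count = -17): max unchanged
  event 8 (t=47: DEL max): max 47 -> (absent)
  event 9 (t=52: DEL count): max unchanged
  event 10 (t=62: DEC max by 6): max (absent) -> -6
Final: max = -6

Answer: -6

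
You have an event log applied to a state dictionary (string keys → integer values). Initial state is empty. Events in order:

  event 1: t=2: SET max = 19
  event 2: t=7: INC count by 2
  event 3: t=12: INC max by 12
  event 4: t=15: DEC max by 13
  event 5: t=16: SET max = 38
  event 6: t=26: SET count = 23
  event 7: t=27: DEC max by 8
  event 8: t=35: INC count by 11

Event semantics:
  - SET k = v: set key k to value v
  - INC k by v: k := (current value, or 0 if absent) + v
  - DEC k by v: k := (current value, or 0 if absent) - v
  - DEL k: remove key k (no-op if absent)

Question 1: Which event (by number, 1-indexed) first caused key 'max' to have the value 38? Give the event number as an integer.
Looking for first event where max becomes 38:
  event 1: max = 19
  event 2: max = 19
  event 3: max = 31
  event 4: max = 18
  event 5: max 18 -> 38  <-- first match

Answer: 5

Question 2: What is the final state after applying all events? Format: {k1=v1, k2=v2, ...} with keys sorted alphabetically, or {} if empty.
  after event 1 (t=2: SET max = 19): {max=19}
  after event 2 (t=7: INC count by 2): {count=2, max=19}
  after event 3 (t=12: INC max by 12): {count=2, max=31}
  after event 4 (t=15: DEC max by 13): {count=2, max=18}
  after event 5 (t=16: SET max = 38): {count=2, max=38}
  after event 6 (t=26: SET count = 23): {count=23, max=38}
  after event 7 (t=27: DEC max by 8): {count=23, max=30}
  after event 8 (t=35: INC count by 11): {count=34, max=30}

Answer: {count=34, max=30}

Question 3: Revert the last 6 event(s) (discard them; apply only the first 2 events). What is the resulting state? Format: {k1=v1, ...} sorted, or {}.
Answer: {count=2, max=19}

Derivation:
Keep first 2 events (discard last 6):
  after event 1 (t=2: SET max = 19): {max=19}
  after event 2 (t=7: INC count by 2): {count=2, max=19}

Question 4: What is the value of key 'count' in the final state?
Answer: 34

Derivation:
Track key 'count' through all 8 events:
  event 1 (t=2: SET max = 19): count unchanged
  event 2 (t=7: INC count by 2): count (absent) -> 2
  event 3 (t=12: INC max by 12): count unchanged
  event 4 (t=15: DEC max by 13): count unchanged
  event 5 (t=16: SET max = 38): count unchanged
  event 6 (t=26: SET count = 23): count 2 -> 23
  event 7 (t=27: DEC max by 8): count unchanged
  event 8 (t=35: INC count by 11): count 23 -> 34
Final: count = 34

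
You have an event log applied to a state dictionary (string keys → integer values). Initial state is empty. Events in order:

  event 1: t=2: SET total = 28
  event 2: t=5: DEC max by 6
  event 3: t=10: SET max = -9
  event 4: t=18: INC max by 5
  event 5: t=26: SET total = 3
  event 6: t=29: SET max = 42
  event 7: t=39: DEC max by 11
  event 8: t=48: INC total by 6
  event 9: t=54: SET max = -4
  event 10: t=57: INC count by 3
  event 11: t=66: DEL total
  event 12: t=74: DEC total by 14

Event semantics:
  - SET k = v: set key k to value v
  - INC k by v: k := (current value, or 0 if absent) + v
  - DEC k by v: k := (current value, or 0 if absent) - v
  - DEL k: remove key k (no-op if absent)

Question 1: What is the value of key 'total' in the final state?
Track key 'total' through all 12 events:
  event 1 (t=2: SET total = 28): total (absent) -> 28
  event 2 (t=5: DEC max by 6): total unchanged
  event 3 (t=10: SET max = -9): total unchanged
  event 4 (t=18: INC max by 5): total unchanged
  event 5 (t=26: SET total = 3): total 28 -> 3
  event 6 (t=29: SET max = 42): total unchanged
  event 7 (t=39: DEC max by 11): total unchanged
  event 8 (t=48: INC total by 6): total 3 -> 9
  event 9 (t=54: SET max = -4): total unchanged
  event 10 (t=57: INC count by 3): total unchanged
  event 11 (t=66: DEL total): total 9 -> (absent)
  event 12 (t=74: DEC total by 14): total (absent) -> -14
Final: total = -14

Answer: -14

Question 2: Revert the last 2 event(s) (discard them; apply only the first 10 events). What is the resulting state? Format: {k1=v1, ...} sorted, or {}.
Keep first 10 events (discard last 2):
  after event 1 (t=2: SET total = 28): {total=28}
  after event 2 (t=5: DEC max by 6): {max=-6, total=28}
  after event 3 (t=10: SET max = -9): {max=-9, total=28}
  after event 4 (t=18: INC max by 5): {max=-4, total=28}
  after event 5 (t=26: SET total = 3): {max=-4, total=3}
  after event 6 (t=29: SET max = 42): {max=42, total=3}
  after event 7 (t=39: DEC max by 11): {max=31, total=3}
  after event 8 (t=48: INC total by 6): {max=31, total=9}
  after event 9 (t=54: SET max = -4): {max=-4, total=9}
  after event 10 (t=57: INC count by 3): {count=3, max=-4, total=9}

Answer: {count=3, max=-4, total=9}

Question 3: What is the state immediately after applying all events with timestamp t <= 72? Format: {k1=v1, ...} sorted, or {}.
Answer: {count=3, max=-4}

Derivation:
Apply events with t <= 72 (11 events):
  after event 1 (t=2: SET total = 28): {total=28}
  after event 2 (t=5: DEC max by 6): {max=-6, total=28}
  after event 3 (t=10: SET max = -9): {max=-9, total=28}
  after event 4 (t=18: INC max by 5): {max=-4, total=28}
  after event 5 (t=26: SET total = 3): {max=-4, total=3}
  after event 6 (t=29: SET max = 42): {max=42, total=3}
  after event 7 (t=39: DEC max by 11): {max=31, total=3}
  after event 8 (t=48: INC total by 6): {max=31, total=9}
  after event 9 (t=54: SET max = -4): {max=-4, total=9}
  after event 10 (t=57: INC count by 3): {count=3, max=-4, total=9}
  after event 11 (t=66: DEL total): {count=3, max=-4}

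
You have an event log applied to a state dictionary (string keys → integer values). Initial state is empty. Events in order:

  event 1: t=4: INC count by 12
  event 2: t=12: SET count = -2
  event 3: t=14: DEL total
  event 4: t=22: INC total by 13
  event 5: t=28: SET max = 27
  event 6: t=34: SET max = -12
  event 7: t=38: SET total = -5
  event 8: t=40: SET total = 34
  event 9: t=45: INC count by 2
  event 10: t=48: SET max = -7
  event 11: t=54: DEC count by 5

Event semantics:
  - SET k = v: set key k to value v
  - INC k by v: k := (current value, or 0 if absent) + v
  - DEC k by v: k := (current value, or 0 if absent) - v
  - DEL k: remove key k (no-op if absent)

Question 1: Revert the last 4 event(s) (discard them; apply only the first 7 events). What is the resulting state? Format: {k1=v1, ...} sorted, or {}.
Answer: {count=-2, max=-12, total=-5}

Derivation:
Keep first 7 events (discard last 4):
  after event 1 (t=4: INC count by 12): {count=12}
  after event 2 (t=12: SET count = -2): {count=-2}
  after event 3 (t=14: DEL total): {count=-2}
  after event 4 (t=22: INC total by 13): {count=-2, total=13}
  after event 5 (t=28: SET max = 27): {count=-2, max=27, total=13}
  after event 6 (t=34: SET max = -12): {count=-2, max=-12, total=13}
  after event 7 (t=38: SET total = -5): {count=-2, max=-12, total=-5}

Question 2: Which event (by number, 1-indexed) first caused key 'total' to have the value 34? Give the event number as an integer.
Looking for first event where total becomes 34:
  event 4: total = 13
  event 5: total = 13
  event 6: total = 13
  event 7: total = -5
  event 8: total -5 -> 34  <-- first match

Answer: 8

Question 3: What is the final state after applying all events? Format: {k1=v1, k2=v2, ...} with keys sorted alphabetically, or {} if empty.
Answer: {count=-5, max=-7, total=34}

Derivation:
  after event 1 (t=4: INC count by 12): {count=12}
  after event 2 (t=12: SET count = -2): {count=-2}
  after event 3 (t=14: DEL total): {count=-2}
  after event 4 (t=22: INC total by 13): {count=-2, total=13}
  after event 5 (t=28: SET max = 27): {count=-2, max=27, total=13}
  after event 6 (t=34: SET max = -12): {count=-2, max=-12, total=13}
  after event 7 (t=38: SET total = -5): {count=-2, max=-12, total=-5}
  after event 8 (t=40: SET total = 34): {count=-2, max=-12, total=34}
  after event 9 (t=45: INC count by 2): {count=0, max=-12, total=34}
  after event 10 (t=48: SET max = -7): {count=0, max=-7, total=34}
  after event 11 (t=54: DEC count by 5): {count=-5, max=-7, total=34}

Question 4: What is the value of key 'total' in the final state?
Track key 'total' through all 11 events:
  event 1 (t=4: INC count by 12): total unchanged
  event 2 (t=12: SET count = -2): total unchanged
  event 3 (t=14: DEL total): total (absent) -> (absent)
  event 4 (t=22: INC total by 13): total (absent) -> 13
  event 5 (t=28: SET max = 27): total unchanged
  event 6 (t=34: SET max = -12): total unchanged
  event 7 (t=38: SET total = -5): total 13 -> -5
  event 8 (t=40: SET total = 34): total -5 -> 34
  event 9 (t=45: INC count by 2): total unchanged
  event 10 (t=48: SET max = -7): total unchanged
  event 11 (t=54: DEC count by 5): total unchanged
Final: total = 34

Answer: 34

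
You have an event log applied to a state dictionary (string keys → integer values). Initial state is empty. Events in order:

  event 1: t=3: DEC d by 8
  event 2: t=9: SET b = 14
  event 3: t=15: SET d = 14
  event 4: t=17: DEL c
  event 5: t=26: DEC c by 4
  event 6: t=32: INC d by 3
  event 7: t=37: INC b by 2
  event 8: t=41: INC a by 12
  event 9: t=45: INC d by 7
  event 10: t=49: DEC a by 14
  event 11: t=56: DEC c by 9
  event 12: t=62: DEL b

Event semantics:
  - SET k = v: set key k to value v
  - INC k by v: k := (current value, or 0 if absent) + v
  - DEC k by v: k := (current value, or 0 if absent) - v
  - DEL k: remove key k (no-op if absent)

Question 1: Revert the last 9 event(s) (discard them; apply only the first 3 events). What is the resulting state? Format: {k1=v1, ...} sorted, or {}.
Answer: {b=14, d=14}

Derivation:
Keep first 3 events (discard last 9):
  after event 1 (t=3: DEC d by 8): {d=-8}
  after event 2 (t=9: SET b = 14): {b=14, d=-8}
  after event 3 (t=15: SET d = 14): {b=14, d=14}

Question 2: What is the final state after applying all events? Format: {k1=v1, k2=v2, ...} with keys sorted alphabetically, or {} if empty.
Answer: {a=-2, c=-13, d=24}

Derivation:
  after event 1 (t=3: DEC d by 8): {d=-8}
  after event 2 (t=9: SET b = 14): {b=14, d=-8}
  after event 3 (t=15: SET d = 14): {b=14, d=14}
  after event 4 (t=17: DEL c): {b=14, d=14}
  after event 5 (t=26: DEC c by 4): {b=14, c=-4, d=14}
  after event 6 (t=32: INC d by 3): {b=14, c=-4, d=17}
  after event 7 (t=37: INC b by 2): {b=16, c=-4, d=17}
  after event 8 (t=41: INC a by 12): {a=12, b=16, c=-4, d=17}
  after event 9 (t=45: INC d by 7): {a=12, b=16, c=-4, d=24}
  after event 10 (t=49: DEC a by 14): {a=-2, b=16, c=-4, d=24}
  after event 11 (t=56: DEC c by 9): {a=-2, b=16, c=-13, d=24}
  after event 12 (t=62: DEL b): {a=-2, c=-13, d=24}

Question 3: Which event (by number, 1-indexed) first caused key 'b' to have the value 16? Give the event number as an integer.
Looking for first event where b becomes 16:
  event 2: b = 14
  event 3: b = 14
  event 4: b = 14
  event 5: b = 14
  event 6: b = 14
  event 7: b 14 -> 16  <-- first match

Answer: 7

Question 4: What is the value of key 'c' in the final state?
Answer: -13

Derivation:
Track key 'c' through all 12 events:
  event 1 (t=3: DEC d by 8): c unchanged
  event 2 (t=9: SET b = 14): c unchanged
  event 3 (t=15: SET d = 14): c unchanged
  event 4 (t=17: DEL c): c (absent) -> (absent)
  event 5 (t=26: DEC c by 4): c (absent) -> -4
  event 6 (t=32: INC d by 3): c unchanged
  event 7 (t=37: INC b by 2): c unchanged
  event 8 (t=41: INC a by 12): c unchanged
  event 9 (t=45: INC d by 7): c unchanged
  event 10 (t=49: DEC a by 14): c unchanged
  event 11 (t=56: DEC c by 9): c -4 -> -13
  event 12 (t=62: DEL b): c unchanged
Final: c = -13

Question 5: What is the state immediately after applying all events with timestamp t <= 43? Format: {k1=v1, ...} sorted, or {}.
Answer: {a=12, b=16, c=-4, d=17}

Derivation:
Apply events with t <= 43 (8 events):
  after event 1 (t=3: DEC d by 8): {d=-8}
  after event 2 (t=9: SET b = 14): {b=14, d=-8}
  after event 3 (t=15: SET d = 14): {b=14, d=14}
  after event 4 (t=17: DEL c): {b=14, d=14}
  after event 5 (t=26: DEC c by 4): {b=14, c=-4, d=14}
  after event 6 (t=32: INC d by 3): {b=14, c=-4, d=17}
  after event 7 (t=37: INC b by 2): {b=16, c=-4, d=17}
  after event 8 (t=41: INC a by 12): {a=12, b=16, c=-4, d=17}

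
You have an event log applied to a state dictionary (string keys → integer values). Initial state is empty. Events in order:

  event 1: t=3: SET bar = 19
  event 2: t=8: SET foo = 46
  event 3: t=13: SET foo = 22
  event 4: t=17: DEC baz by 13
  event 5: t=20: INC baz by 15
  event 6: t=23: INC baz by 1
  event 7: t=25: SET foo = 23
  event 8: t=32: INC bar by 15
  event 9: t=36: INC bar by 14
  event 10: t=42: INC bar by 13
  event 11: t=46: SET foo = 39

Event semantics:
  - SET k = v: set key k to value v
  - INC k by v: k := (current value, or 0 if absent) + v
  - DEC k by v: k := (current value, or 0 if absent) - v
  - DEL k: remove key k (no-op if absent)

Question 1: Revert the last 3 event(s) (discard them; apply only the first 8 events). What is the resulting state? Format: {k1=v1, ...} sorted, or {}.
Answer: {bar=34, baz=3, foo=23}

Derivation:
Keep first 8 events (discard last 3):
  after event 1 (t=3: SET bar = 19): {bar=19}
  after event 2 (t=8: SET foo = 46): {bar=19, foo=46}
  after event 3 (t=13: SET foo = 22): {bar=19, foo=22}
  after event 4 (t=17: DEC baz by 13): {bar=19, baz=-13, foo=22}
  after event 5 (t=20: INC baz by 15): {bar=19, baz=2, foo=22}
  after event 6 (t=23: INC baz by 1): {bar=19, baz=3, foo=22}
  after event 7 (t=25: SET foo = 23): {bar=19, baz=3, foo=23}
  after event 8 (t=32: INC bar by 15): {bar=34, baz=3, foo=23}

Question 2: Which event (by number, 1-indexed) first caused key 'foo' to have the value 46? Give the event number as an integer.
Answer: 2

Derivation:
Looking for first event where foo becomes 46:
  event 2: foo (absent) -> 46  <-- first match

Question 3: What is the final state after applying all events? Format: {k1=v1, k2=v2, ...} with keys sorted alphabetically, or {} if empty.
  after event 1 (t=3: SET bar = 19): {bar=19}
  after event 2 (t=8: SET foo = 46): {bar=19, foo=46}
  after event 3 (t=13: SET foo = 22): {bar=19, foo=22}
  after event 4 (t=17: DEC baz by 13): {bar=19, baz=-13, foo=22}
  after event 5 (t=20: INC baz by 15): {bar=19, baz=2, foo=22}
  after event 6 (t=23: INC baz by 1): {bar=19, baz=3, foo=22}
  after event 7 (t=25: SET foo = 23): {bar=19, baz=3, foo=23}
  after event 8 (t=32: INC bar by 15): {bar=34, baz=3, foo=23}
  after event 9 (t=36: INC bar by 14): {bar=48, baz=3, foo=23}
  after event 10 (t=42: INC bar by 13): {bar=61, baz=3, foo=23}
  after event 11 (t=46: SET foo = 39): {bar=61, baz=3, foo=39}

Answer: {bar=61, baz=3, foo=39}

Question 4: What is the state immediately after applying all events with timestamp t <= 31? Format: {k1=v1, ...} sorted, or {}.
Answer: {bar=19, baz=3, foo=23}

Derivation:
Apply events with t <= 31 (7 events):
  after event 1 (t=3: SET bar = 19): {bar=19}
  after event 2 (t=8: SET foo = 46): {bar=19, foo=46}
  after event 3 (t=13: SET foo = 22): {bar=19, foo=22}
  after event 4 (t=17: DEC baz by 13): {bar=19, baz=-13, foo=22}
  after event 5 (t=20: INC baz by 15): {bar=19, baz=2, foo=22}
  after event 6 (t=23: INC baz by 1): {bar=19, baz=3, foo=22}
  after event 7 (t=25: SET foo = 23): {bar=19, baz=3, foo=23}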